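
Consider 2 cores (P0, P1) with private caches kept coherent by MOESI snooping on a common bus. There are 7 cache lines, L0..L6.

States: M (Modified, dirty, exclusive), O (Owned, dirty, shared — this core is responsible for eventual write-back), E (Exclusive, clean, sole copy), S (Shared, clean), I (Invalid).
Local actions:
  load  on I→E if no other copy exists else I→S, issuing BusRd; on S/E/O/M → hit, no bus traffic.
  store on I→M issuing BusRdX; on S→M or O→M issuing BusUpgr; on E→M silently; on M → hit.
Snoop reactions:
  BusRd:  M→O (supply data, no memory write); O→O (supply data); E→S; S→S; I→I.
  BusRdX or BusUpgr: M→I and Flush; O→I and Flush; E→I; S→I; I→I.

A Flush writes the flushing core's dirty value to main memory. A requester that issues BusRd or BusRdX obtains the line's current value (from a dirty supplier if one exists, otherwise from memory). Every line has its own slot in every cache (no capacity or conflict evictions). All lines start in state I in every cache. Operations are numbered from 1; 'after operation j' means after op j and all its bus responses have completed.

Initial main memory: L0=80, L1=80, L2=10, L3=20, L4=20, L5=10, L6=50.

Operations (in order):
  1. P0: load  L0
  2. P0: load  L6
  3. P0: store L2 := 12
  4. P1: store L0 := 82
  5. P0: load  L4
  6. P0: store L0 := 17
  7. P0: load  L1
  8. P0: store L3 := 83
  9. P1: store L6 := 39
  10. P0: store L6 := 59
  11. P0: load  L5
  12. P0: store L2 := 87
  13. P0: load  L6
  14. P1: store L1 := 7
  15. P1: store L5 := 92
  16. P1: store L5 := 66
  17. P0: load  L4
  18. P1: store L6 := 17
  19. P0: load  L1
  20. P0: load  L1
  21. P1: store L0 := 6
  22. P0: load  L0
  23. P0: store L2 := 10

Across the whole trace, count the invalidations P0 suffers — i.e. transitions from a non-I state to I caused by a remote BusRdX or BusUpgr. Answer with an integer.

  op1 P0: load  L0 → E/I on L0; bus BusRd; mem=80
  op2 P0: load  L6 → E/I on L6; bus BusRd; mem=50
  op3 P0: store L2 := 12 → M/I on L2; bus BusRdX; mem=10
  op4 P1: store L0 := 82 → I/M on L0; bus BusRdX; mem=80
  op5 P0: load  L4 → E/I on L4; bus BusRd; mem=20
  op6 P0: store L0 := 17 → M/I on L0; bus BusRdX Flush; mem=82
  op7 P0: load  L1 → E/I on L1; bus BusRd; mem=80
  op8 P0: store L3 := 83 → M/I on L3; bus BusRdX; mem=20
  op9 P1: store L6 := 39 → I/M on L6; bus BusRdX; mem=50
  op10 P0: store L6 := 59 → M/I on L6; bus BusRdX Flush; mem=39
  op11 P0: load  L5 → E/I on L5; bus BusRd; mem=10
  op12 P0: store L2 := 87 → M/I on L2; bus (none); mem=10
  op13 P0: load  L6 → M/I on L6; bus (none); mem=39
  op14 P1: store L1 := 7 → I/M on L1; bus BusRdX; mem=80
  op15 P1: store L5 := 92 → I/M on L5; bus BusRdX; mem=10
  op16 P1: store L5 := 66 → I/M on L5; bus (none); mem=10
  op17 P0: load  L4 → E/I on L4; bus (none); mem=20
  op18 P1: store L6 := 17 → I/M on L6; bus BusRdX Flush; mem=59
  op19 P0: load  L1 → S/O on L1; bus BusRd; mem=80
  op20 P0: load  L1 → S/O on L1; bus (none); mem=80
  op21 P1: store L0 := 6 → I/M on L0; bus BusRdX Flush; mem=17
  op22 P0: load  L0 → S/O on L0; bus BusRd; mem=17
  op23 P0: store L2 := 10 → M/I on L2; bus (none); mem=10

invalidations = 6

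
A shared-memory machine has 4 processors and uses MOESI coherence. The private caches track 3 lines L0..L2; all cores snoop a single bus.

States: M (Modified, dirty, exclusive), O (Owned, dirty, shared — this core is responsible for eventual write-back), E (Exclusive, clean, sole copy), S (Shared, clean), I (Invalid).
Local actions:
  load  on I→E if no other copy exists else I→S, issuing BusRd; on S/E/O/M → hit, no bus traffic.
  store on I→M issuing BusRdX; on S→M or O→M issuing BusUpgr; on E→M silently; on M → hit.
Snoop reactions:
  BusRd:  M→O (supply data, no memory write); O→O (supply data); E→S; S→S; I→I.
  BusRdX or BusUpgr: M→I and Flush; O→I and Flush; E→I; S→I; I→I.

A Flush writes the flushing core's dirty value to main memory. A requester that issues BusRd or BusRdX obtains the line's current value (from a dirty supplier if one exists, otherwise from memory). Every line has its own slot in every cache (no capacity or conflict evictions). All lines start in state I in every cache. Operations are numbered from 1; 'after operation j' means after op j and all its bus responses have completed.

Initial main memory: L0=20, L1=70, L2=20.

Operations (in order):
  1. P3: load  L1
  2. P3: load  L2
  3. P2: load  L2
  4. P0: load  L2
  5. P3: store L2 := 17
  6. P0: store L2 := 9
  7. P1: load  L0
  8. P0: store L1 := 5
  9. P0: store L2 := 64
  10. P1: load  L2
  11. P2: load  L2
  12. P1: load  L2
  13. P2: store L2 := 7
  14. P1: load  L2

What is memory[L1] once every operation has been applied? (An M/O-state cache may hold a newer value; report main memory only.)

1. P3: load  L1  bus=[BusRd]  L1: P0=I P1=I P2=I P3=E  mem[L1]=70
2. P3: load  L2  bus=[BusRd]  L2: P0=I P1=I P2=I P3=E  mem[L2]=20
3. P2: load  L2  bus=[BusRd]  L2: P0=I P1=I P2=S P3=S  mem[L2]=20
4. P0: load  L2  bus=[BusRd]  L2: P0=S P1=I P2=S P3=S  mem[L2]=20
5. P3: store L2 := 17  bus=[BusUpgr]  L2: P0=I P1=I P2=I P3=M  mem[L2]=20
6. P0: store L2 := 9  bus=[BusRdX,Flush]  L2: P0=M P1=I P2=I P3=I  mem[L2]=17
7. P1: load  L0  bus=[BusRd]  L0: P0=I P1=E P2=I P3=I  mem[L0]=20
8. P0: store L1 := 5  bus=[BusRdX]  L1: P0=M P1=I P2=I P3=I  mem[L1]=70
9. P0: store L2 := 64  bus=[-]  L2: P0=M P1=I P2=I P3=I  mem[L2]=17
10. P1: load  L2  bus=[BusRd]  L2: P0=O P1=S P2=I P3=I  mem[L2]=17
11. P2: load  L2  bus=[BusRd]  L2: P0=O P1=S P2=S P3=I  mem[L2]=17
12. P1: load  L2  bus=[-]  L2: P0=O P1=S P2=S P3=I  mem[L2]=17
13. P2: store L2 := 7  bus=[BusUpgr,Flush]  L2: P0=I P1=I P2=M P3=I  mem[L2]=64
14. P1: load  L2  bus=[BusRd]  L2: P0=I P1=S P2=O P3=I  mem[L2]=64

memory[L1] = 70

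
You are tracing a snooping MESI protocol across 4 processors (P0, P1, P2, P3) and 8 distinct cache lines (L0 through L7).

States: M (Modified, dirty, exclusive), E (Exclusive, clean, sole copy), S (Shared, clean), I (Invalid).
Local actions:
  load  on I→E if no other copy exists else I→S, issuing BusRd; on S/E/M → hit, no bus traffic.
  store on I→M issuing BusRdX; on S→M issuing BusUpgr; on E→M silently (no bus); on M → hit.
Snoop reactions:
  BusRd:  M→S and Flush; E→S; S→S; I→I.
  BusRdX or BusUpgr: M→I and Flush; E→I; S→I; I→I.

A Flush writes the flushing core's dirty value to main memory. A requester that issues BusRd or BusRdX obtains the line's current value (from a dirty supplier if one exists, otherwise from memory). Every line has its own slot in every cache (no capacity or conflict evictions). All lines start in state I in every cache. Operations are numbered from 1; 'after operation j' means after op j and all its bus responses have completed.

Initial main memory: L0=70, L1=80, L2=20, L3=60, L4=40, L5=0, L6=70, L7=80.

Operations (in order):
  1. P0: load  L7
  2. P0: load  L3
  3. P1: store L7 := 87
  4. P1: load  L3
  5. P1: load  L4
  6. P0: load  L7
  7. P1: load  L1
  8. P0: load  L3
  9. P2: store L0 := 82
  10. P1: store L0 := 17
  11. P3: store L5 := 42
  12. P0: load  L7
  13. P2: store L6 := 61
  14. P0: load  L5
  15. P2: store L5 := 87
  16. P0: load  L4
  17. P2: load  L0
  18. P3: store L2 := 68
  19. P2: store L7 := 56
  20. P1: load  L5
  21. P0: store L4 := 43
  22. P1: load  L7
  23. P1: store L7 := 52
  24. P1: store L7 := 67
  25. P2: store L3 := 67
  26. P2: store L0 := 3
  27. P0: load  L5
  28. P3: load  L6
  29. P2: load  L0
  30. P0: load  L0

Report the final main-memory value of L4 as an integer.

step 1: P0: load  L7  ⟶  EIII  (L7)  txn=BusRd  M[L7]=80
step 2: P0: load  L3  ⟶  EIII  (L3)  txn=BusRd  M[L3]=60
step 3: P1: store L7 := 87  ⟶  IMII  (L7)  txn=BusRdX  M[L7]=80
step 4: P1: load  L3  ⟶  SSII  (L3)  txn=BusRd  M[L3]=60
step 5: P1: load  L4  ⟶  IEII  (L4)  txn=BusRd  M[L4]=40
step 6: P0: load  L7  ⟶  SSII  (L7)  txn=BusRd+Flush  M[L7]=87
step 7: P1: load  L1  ⟶  IEII  (L1)  txn=BusRd  M[L1]=80
step 8: P0: load  L3  ⟶  SSII  (L3)  txn=∅  M[L3]=60
step 9: P2: store L0 := 82  ⟶  IIMI  (L0)  txn=BusRdX  M[L0]=70
step 10: P1: store L0 := 17  ⟶  IMII  (L0)  txn=BusRdX+Flush  M[L0]=82
step 11: P3: store L5 := 42  ⟶  IIIM  (L5)  txn=BusRdX  M[L5]=0
step 12: P0: load  L7  ⟶  SSII  (L7)  txn=∅  M[L7]=87
step 13: P2: store L6 := 61  ⟶  IIMI  (L6)  txn=BusRdX  M[L6]=70
step 14: P0: load  L5  ⟶  SIIS  (L5)  txn=BusRd+Flush  M[L5]=42
step 15: P2: store L5 := 87  ⟶  IIMI  (L5)  txn=BusRdX  M[L5]=42
step 16: P0: load  L4  ⟶  SSII  (L4)  txn=BusRd  M[L4]=40
step 17: P2: load  L0  ⟶  ISSI  (L0)  txn=BusRd+Flush  M[L0]=17
step 18: P3: store L2 := 68  ⟶  IIIM  (L2)  txn=BusRdX  M[L2]=20
step 19: P2: store L7 := 56  ⟶  IIMI  (L7)  txn=BusRdX  M[L7]=87
step 20: P1: load  L5  ⟶  ISSI  (L5)  txn=BusRd+Flush  M[L5]=87
step 21: P0: store L4 := 43  ⟶  MIII  (L4)  txn=BusUpgr  M[L4]=40
step 22: P1: load  L7  ⟶  ISSI  (L7)  txn=BusRd+Flush  M[L7]=56
step 23: P1: store L7 := 52  ⟶  IMII  (L7)  txn=BusUpgr  M[L7]=56
step 24: P1: store L7 := 67  ⟶  IMII  (L7)  txn=∅  M[L7]=56
step 25: P2: store L3 := 67  ⟶  IIMI  (L3)  txn=BusRdX  M[L3]=60
step 26: P2: store L0 := 3  ⟶  IIMI  (L0)  txn=BusUpgr  M[L0]=17
step 27: P0: load  L5  ⟶  SSSI  (L5)  txn=BusRd  M[L5]=87
step 28: P3: load  L6  ⟶  IISS  (L6)  txn=BusRd+Flush  M[L6]=61
step 29: P2: load  L0  ⟶  IIMI  (L0)  txn=∅  M[L0]=17
step 30: P0: load  L0  ⟶  SISI  (L0)  txn=BusRd+Flush  M[L0]=3

memory[L4] = 40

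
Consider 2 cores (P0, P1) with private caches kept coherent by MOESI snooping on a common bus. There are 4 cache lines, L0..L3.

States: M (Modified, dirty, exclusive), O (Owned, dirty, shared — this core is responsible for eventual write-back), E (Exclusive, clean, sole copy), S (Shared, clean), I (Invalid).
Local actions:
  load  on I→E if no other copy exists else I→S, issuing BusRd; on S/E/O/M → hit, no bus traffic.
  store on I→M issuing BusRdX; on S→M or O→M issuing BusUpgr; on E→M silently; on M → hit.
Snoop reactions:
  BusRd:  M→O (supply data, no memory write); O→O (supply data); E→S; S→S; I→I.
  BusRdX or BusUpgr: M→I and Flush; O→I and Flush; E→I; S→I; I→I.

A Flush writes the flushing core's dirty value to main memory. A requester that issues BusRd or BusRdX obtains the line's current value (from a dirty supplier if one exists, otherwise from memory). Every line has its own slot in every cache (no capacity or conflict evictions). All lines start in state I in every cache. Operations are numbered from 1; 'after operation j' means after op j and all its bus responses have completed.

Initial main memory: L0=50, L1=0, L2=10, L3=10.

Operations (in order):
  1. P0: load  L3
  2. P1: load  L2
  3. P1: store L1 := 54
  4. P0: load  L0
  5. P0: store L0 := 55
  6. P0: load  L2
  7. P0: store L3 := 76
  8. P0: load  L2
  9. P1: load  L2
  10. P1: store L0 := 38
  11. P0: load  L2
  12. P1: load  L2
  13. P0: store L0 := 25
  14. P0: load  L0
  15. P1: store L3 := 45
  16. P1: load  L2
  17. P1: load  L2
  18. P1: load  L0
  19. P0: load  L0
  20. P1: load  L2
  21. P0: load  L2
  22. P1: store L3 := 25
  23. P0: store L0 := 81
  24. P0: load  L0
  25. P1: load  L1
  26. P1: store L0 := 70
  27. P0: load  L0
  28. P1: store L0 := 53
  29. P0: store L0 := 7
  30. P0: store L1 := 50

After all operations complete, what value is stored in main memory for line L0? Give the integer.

step 1: P0: load  L3  ⟶  EI  (L3)  txn=BusRd  M[L3]=10
step 2: P1: load  L2  ⟶  IE  (L2)  txn=BusRd  M[L2]=10
step 3: P1: store L1 := 54  ⟶  IM  (L1)  txn=BusRdX  M[L1]=0
step 4: P0: load  L0  ⟶  EI  (L0)  txn=BusRd  M[L0]=50
step 5: P0: store L0 := 55  ⟶  MI  (L0)  txn=∅  M[L0]=50
step 6: P0: load  L2  ⟶  SS  (L2)  txn=BusRd  M[L2]=10
step 7: P0: store L3 := 76  ⟶  MI  (L3)  txn=∅  M[L3]=10
step 8: P0: load  L2  ⟶  SS  (L2)  txn=∅  M[L2]=10
step 9: P1: load  L2  ⟶  SS  (L2)  txn=∅  M[L2]=10
step 10: P1: store L0 := 38  ⟶  IM  (L0)  txn=BusRdX+Flush  M[L0]=55
step 11: P0: load  L2  ⟶  SS  (L2)  txn=∅  M[L2]=10
step 12: P1: load  L2  ⟶  SS  (L2)  txn=∅  M[L2]=10
step 13: P0: store L0 := 25  ⟶  MI  (L0)  txn=BusRdX+Flush  M[L0]=38
step 14: P0: load  L0  ⟶  MI  (L0)  txn=∅  M[L0]=38
step 15: P1: store L3 := 45  ⟶  IM  (L3)  txn=BusRdX+Flush  M[L3]=76
step 16: P1: load  L2  ⟶  SS  (L2)  txn=∅  M[L2]=10
step 17: P1: load  L2  ⟶  SS  (L2)  txn=∅  M[L2]=10
step 18: P1: load  L0  ⟶  OS  (L0)  txn=BusRd  M[L0]=38
step 19: P0: load  L0  ⟶  OS  (L0)  txn=∅  M[L0]=38
step 20: P1: load  L2  ⟶  SS  (L2)  txn=∅  M[L2]=10
step 21: P0: load  L2  ⟶  SS  (L2)  txn=∅  M[L2]=10
step 22: P1: store L3 := 25  ⟶  IM  (L3)  txn=∅  M[L3]=76
step 23: P0: store L0 := 81  ⟶  MI  (L0)  txn=BusUpgr  M[L0]=38
step 24: P0: load  L0  ⟶  MI  (L0)  txn=∅  M[L0]=38
step 25: P1: load  L1  ⟶  IM  (L1)  txn=∅  M[L1]=0
step 26: P1: store L0 := 70  ⟶  IM  (L0)  txn=BusRdX+Flush  M[L0]=81
step 27: P0: load  L0  ⟶  SO  (L0)  txn=BusRd  M[L0]=81
step 28: P1: store L0 := 53  ⟶  IM  (L0)  txn=BusUpgr  M[L0]=81
step 29: P0: store L0 := 7  ⟶  MI  (L0)  txn=BusRdX+Flush  M[L0]=53
step 30: P0: store L1 := 50  ⟶  MI  (L1)  txn=BusRdX+Flush  M[L1]=54

memory[L0] = 53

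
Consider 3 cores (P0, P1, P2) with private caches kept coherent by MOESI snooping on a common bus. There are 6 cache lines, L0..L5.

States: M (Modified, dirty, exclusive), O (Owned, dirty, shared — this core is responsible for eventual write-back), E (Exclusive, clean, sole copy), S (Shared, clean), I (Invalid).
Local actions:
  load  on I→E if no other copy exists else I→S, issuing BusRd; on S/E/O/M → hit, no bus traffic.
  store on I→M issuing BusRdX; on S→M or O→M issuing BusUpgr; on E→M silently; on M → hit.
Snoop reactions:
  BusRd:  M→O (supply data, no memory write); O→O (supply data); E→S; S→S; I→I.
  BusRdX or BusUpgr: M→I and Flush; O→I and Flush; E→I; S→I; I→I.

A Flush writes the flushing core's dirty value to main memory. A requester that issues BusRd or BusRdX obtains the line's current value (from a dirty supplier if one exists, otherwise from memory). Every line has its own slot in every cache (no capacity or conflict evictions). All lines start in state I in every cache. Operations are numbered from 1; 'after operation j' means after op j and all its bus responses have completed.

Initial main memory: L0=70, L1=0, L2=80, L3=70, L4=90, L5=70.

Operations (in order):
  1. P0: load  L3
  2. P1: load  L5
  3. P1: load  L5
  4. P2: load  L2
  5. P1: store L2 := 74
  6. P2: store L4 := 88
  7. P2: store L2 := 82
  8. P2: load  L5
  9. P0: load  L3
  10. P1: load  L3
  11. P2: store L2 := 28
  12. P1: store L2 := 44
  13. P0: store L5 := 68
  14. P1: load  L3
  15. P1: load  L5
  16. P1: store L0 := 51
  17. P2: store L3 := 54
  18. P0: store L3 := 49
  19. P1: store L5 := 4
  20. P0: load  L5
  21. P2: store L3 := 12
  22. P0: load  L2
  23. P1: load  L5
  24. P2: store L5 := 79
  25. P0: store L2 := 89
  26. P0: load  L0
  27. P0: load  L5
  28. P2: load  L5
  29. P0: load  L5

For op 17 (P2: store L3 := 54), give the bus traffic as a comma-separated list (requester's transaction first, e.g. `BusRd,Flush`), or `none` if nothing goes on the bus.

bus = BusRdX

step 1: P0: load  L3  ⟶  EII  (L3)  txn=BusRd  M[L3]=70
step 2: P1: load  L5  ⟶  IEI  (L5)  txn=BusRd  M[L5]=70
step 3: P1: load  L5  ⟶  IEI  (L5)  txn=∅  M[L5]=70
step 4: P2: load  L2  ⟶  IIE  (L2)  txn=BusRd  M[L2]=80
step 5: P1: store L2 := 74  ⟶  IMI  (L2)  txn=BusRdX  M[L2]=80
step 6: P2: store L4 := 88  ⟶  IIM  (L4)  txn=BusRdX  M[L4]=90
step 7: P2: store L2 := 82  ⟶  IIM  (L2)  txn=BusRdX+Flush  M[L2]=74
step 8: P2: load  L5  ⟶  ISS  (L5)  txn=BusRd  M[L5]=70
step 9: P0: load  L3  ⟶  EII  (L3)  txn=∅  M[L3]=70
step 10: P1: load  L3  ⟶  SSI  (L3)  txn=BusRd  M[L3]=70
step 11: P2: store L2 := 28  ⟶  IIM  (L2)  txn=∅  M[L2]=74
step 12: P1: store L2 := 44  ⟶  IMI  (L2)  txn=BusRdX+Flush  M[L2]=28
step 13: P0: store L5 := 68  ⟶  MII  (L5)  txn=BusRdX  M[L5]=70
step 14: P1: load  L3  ⟶  SSI  (L3)  txn=∅  M[L3]=70
step 15: P1: load  L5  ⟶  OSI  (L5)  txn=BusRd  M[L5]=70
step 16: P1: store L0 := 51  ⟶  IMI  (L0)  txn=BusRdX  M[L0]=70
step 17: P2: store L3 := 54  ⟶  IIM  (L3)  txn=BusRdX  M[L3]=70
step 18: P0: store L3 := 49  ⟶  MII  (L3)  txn=BusRdX+Flush  M[L3]=54
step 19: P1: store L5 := 4  ⟶  IMI  (L5)  txn=BusUpgr+Flush  M[L5]=68
step 20: P0: load  L5  ⟶  SOI  (L5)  txn=BusRd  M[L5]=68
step 21: P2: store L3 := 12  ⟶  IIM  (L3)  txn=BusRdX+Flush  M[L3]=49
step 22: P0: load  L2  ⟶  SOI  (L2)  txn=BusRd  M[L2]=28
step 23: P1: load  L5  ⟶  SOI  (L5)  txn=∅  M[L5]=68
step 24: P2: store L5 := 79  ⟶  IIM  (L5)  txn=BusRdX+Flush  M[L5]=4
step 25: P0: store L2 := 89  ⟶  MII  (L2)  txn=BusUpgr+Flush  M[L2]=44
step 26: P0: load  L0  ⟶  SOI  (L0)  txn=BusRd  M[L0]=70
step 27: P0: load  L5  ⟶  SIO  (L5)  txn=BusRd  M[L5]=4
step 28: P2: load  L5  ⟶  SIO  (L5)  txn=∅  M[L5]=4
step 29: P0: load  L5  ⟶  SIO  (L5)  txn=∅  M[L5]=4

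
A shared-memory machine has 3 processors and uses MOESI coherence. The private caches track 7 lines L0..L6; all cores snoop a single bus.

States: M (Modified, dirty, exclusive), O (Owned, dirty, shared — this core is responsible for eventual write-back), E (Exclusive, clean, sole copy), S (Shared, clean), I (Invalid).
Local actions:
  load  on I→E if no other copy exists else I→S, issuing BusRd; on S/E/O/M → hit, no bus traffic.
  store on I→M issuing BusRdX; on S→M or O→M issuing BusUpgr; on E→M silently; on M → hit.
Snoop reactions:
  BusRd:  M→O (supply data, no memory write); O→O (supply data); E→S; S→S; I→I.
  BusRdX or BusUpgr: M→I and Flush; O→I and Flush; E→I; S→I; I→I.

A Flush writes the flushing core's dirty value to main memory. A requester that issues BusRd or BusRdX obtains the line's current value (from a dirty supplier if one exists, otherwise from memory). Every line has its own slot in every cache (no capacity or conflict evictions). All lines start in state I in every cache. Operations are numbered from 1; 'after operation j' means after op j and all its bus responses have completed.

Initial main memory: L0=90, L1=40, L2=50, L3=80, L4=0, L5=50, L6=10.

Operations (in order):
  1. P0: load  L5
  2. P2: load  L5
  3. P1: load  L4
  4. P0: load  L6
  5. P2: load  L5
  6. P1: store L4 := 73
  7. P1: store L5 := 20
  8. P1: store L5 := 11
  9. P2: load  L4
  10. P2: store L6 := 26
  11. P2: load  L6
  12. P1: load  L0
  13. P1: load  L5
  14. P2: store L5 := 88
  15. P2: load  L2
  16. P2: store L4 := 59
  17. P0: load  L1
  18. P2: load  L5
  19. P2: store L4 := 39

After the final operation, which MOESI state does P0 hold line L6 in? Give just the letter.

  op1 P0: load  L5 → E/I/I on L5; bus BusRd; mem=50
  op2 P2: load  L5 → S/I/S on L5; bus BusRd; mem=50
  op3 P1: load  L4 → I/E/I on L4; bus BusRd; mem=0
  op4 P0: load  L6 → E/I/I on L6; bus BusRd; mem=10
  op5 P2: load  L5 → S/I/S on L5; bus (none); mem=50
  op6 P1: store L4 := 73 → I/M/I on L4; bus (none); mem=0
  op7 P1: store L5 := 20 → I/M/I on L5; bus BusRdX; mem=50
  op8 P1: store L5 := 11 → I/M/I on L5; bus (none); mem=50
  op9 P2: load  L4 → I/O/S on L4; bus BusRd; mem=0
  op10 P2: store L6 := 26 → I/I/M on L6; bus BusRdX; mem=10
  op11 P2: load  L6 → I/I/M on L6; bus (none); mem=10
  op12 P1: load  L0 → I/E/I on L0; bus BusRd; mem=90
  op13 P1: load  L5 → I/M/I on L5; bus (none); mem=50
  op14 P2: store L5 := 88 → I/I/M on L5; bus BusRdX Flush; mem=11
  op15 P2: load  L2 → I/I/E on L2; bus BusRd; mem=50
  op16 P2: store L4 := 59 → I/I/M on L4; bus BusUpgr Flush; mem=73
  op17 P0: load  L1 → E/I/I on L1; bus BusRd; mem=40
  op18 P2: load  L5 → I/I/M on L5; bus (none); mem=11
  op19 P2: store L4 := 39 → I/I/M on L4; bus (none); mem=73

state = I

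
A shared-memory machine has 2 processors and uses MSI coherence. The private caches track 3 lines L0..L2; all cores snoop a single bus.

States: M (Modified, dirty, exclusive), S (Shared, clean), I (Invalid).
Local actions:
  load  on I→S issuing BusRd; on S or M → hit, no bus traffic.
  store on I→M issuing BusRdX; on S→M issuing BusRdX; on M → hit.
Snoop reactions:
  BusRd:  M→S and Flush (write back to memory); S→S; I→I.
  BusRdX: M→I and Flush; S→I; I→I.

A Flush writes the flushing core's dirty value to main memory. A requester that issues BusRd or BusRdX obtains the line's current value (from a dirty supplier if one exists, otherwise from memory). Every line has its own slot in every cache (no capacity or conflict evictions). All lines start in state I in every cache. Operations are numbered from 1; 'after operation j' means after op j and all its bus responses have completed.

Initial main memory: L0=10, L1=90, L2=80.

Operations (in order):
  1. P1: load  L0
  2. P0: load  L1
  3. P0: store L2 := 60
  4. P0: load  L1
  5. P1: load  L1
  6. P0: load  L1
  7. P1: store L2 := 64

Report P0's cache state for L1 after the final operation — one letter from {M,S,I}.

state = S

  op1 P1: load  L0 → I/S on L0; bus BusRd; mem=10
  op2 P0: load  L1 → S/I on L1; bus BusRd; mem=90
  op3 P0: store L2 := 60 → M/I on L2; bus BusRdX; mem=80
  op4 P0: load  L1 → S/I on L1; bus (none); mem=90
  op5 P1: load  L1 → S/S on L1; bus BusRd; mem=90
  op6 P0: load  L1 → S/S on L1; bus (none); mem=90
  op7 P1: store L2 := 64 → I/M on L2; bus BusRdX Flush; mem=60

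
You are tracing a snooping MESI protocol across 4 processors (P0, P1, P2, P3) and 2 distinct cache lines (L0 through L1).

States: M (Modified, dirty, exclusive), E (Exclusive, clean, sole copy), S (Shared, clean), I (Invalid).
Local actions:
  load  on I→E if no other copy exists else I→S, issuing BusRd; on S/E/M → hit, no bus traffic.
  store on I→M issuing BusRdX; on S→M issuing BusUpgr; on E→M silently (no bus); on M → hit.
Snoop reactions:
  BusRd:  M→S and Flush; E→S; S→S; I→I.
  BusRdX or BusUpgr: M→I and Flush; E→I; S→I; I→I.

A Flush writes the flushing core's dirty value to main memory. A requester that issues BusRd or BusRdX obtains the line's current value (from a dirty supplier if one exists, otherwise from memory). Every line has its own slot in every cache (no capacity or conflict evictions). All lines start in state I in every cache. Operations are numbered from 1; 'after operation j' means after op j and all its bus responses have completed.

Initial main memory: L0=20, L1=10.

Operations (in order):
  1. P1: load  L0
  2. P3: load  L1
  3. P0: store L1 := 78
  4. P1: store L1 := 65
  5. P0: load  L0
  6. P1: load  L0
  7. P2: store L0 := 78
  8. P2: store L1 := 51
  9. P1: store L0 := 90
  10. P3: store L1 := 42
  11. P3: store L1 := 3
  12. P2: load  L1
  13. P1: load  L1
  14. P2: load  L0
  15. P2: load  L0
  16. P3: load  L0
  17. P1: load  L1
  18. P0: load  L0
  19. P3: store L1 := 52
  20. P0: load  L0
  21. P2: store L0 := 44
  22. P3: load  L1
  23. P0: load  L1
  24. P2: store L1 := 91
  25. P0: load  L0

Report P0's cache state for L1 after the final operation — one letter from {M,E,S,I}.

[1] P1: load  L0 | P0:I, P1:E(20), P2:I, P3:I | bus: BusRd
[2] P3: load  L1 | P0:I, P1:I, P2:I, P3:E(10) | bus: BusRd
[3] P0: store L1 := 78 | P0:M(78), P1:I, P2:I, P3:I | bus: BusRdX
[4] P1: store L1 := 65 | P0:I, P1:M(65), P2:I, P3:I | bus: BusRdX,Flush
[5] P0: load  L0 | P0:S(20), P1:S(20), P2:I, P3:I | bus: BusRd
[6] P1: load  L0 | P0:S(20), P1:S(20), P2:I, P3:I | bus: none
[7] P2: store L0 := 78 | P0:I, P1:I, P2:M(78), P3:I | bus: BusRdX
[8] P2: store L1 := 51 | P0:I, P1:I, P2:M(51), P3:I | bus: BusRdX,Flush
[9] P1: store L0 := 90 | P0:I, P1:M(90), P2:I, P3:I | bus: BusRdX,Flush
[10] P3: store L1 := 42 | P0:I, P1:I, P2:I, P3:M(42) | bus: BusRdX,Flush
[11] P3: store L1 := 3 | P0:I, P1:I, P2:I, P3:M(3) | bus: none
[12] P2: load  L1 | P0:I, P1:I, P2:S(3), P3:S(3) | bus: BusRd,Flush
[13] P1: load  L1 | P0:I, P1:S(3), P2:S(3), P3:S(3) | bus: BusRd
[14] P2: load  L0 | P0:I, P1:S(90), P2:S(90), P3:I | bus: BusRd,Flush
[15] P2: load  L0 | P0:I, P1:S(90), P2:S(90), P3:I | bus: none
[16] P3: load  L0 | P0:I, P1:S(90), P2:S(90), P3:S(90) | bus: BusRd
[17] P1: load  L1 | P0:I, P1:S(3), P2:S(3), P3:S(3) | bus: none
[18] P0: load  L0 | P0:S(90), P1:S(90), P2:S(90), P3:S(90) | bus: BusRd
[19] P3: store L1 := 52 | P0:I, P1:I, P2:I, P3:M(52) | bus: BusUpgr
[20] P0: load  L0 | P0:S(90), P1:S(90), P2:S(90), P3:S(90) | bus: none
[21] P2: store L0 := 44 | P0:I, P1:I, P2:M(44), P3:I | bus: BusUpgr
[22] P3: load  L1 | P0:I, P1:I, P2:I, P3:M(52) | bus: none
[23] P0: load  L1 | P0:S(52), P1:I, P2:I, P3:S(52) | bus: BusRd,Flush
[24] P2: store L1 := 91 | P0:I, P1:I, P2:M(91), P3:I | bus: BusRdX
[25] P0: load  L0 | P0:S(44), P1:I, P2:S(44), P3:I | bus: BusRd,Flush

state = I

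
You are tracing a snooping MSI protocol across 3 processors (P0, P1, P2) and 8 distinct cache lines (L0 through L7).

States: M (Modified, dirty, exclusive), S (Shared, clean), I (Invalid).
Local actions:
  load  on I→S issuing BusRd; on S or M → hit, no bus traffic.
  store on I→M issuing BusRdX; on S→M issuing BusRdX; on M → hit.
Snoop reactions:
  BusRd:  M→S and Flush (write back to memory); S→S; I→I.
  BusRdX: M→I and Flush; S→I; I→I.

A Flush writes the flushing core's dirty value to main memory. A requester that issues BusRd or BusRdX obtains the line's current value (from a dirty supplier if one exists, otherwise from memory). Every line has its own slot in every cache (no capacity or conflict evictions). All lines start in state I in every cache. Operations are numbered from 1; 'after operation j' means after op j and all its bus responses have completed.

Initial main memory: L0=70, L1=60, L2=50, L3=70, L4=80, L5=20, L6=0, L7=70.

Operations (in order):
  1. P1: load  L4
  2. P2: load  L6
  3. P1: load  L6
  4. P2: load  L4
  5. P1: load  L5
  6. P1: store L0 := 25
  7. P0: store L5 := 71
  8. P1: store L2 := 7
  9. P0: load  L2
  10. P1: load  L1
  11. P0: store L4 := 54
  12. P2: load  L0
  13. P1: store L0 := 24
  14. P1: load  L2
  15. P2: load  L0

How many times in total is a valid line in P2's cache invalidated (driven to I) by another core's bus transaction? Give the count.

1. P1: load  L4  bus=[BusRd]  L4: P0=I P1=S P2=I  mem[L4]=80
2. P2: load  L6  bus=[BusRd]  L6: P0=I P1=I P2=S  mem[L6]=0
3. P1: load  L6  bus=[BusRd]  L6: P0=I P1=S P2=S  mem[L6]=0
4. P2: load  L4  bus=[BusRd]  L4: P0=I P1=S P2=S  mem[L4]=80
5. P1: load  L5  bus=[BusRd]  L5: P0=I P1=S P2=I  mem[L5]=20
6. P1: store L0 := 25  bus=[BusRdX]  L0: P0=I P1=M P2=I  mem[L0]=70
7. P0: store L5 := 71  bus=[BusRdX]  L5: P0=M P1=I P2=I  mem[L5]=20
8. P1: store L2 := 7  bus=[BusRdX]  L2: P0=I P1=M P2=I  mem[L2]=50
9. P0: load  L2  bus=[BusRd,Flush]  L2: P0=S P1=S P2=I  mem[L2]=7
10. P1: load  L1  bus=[BusRd]  L1: P0=I P1=S P2=I  mem[L1]=60
11. P0: store L4 := 54  bus=[BusRdX]  L4: P0=M P1=I P2=I  mem[L4]=80
12. P2: load  L0  bus=[BusRd,Flush]  L0: P0=I P1=S P2=S  mem[L0]=25
13. P1: store L0 := 24  bus=[BusRdX]  L0: P0=I P1=M P2=I  mem[L0]=25
14. P1: load  L2  bus=[-]  L2: P0=S P1=S P2=I  mem[L2]=7
15. P2: load  L0  bus=[BusRd,Flush]  L0: P0=I P1=S P2=S  mem[L0]=24

invalidations = 2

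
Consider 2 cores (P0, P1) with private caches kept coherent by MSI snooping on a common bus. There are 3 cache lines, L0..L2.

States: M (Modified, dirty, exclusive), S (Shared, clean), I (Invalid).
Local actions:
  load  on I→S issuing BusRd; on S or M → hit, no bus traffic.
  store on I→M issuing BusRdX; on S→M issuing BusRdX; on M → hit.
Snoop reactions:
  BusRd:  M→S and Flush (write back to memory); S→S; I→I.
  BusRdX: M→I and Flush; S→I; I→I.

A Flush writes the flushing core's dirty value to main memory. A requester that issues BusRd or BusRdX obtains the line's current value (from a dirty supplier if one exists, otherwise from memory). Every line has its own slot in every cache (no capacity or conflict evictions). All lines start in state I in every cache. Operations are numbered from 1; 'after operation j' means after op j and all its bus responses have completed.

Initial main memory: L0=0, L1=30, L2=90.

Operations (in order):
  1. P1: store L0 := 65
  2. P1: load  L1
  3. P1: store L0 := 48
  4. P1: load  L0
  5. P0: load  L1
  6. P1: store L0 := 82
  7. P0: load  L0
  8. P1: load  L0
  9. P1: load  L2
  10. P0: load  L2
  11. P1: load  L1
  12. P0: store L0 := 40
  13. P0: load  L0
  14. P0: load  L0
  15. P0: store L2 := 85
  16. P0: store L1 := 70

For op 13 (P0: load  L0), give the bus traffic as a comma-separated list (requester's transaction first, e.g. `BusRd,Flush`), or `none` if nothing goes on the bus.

[1] P1: store L0 := 65 | P0:I, P1:M(65) | bus: BusRdX
[2] P1: load  L1 | P0:I, P1:S(30) | bus: BusRd
[3] P1: store L0 := 48 | P0:I, P1:M(48) | bus: none
[4] P1: load  L0 | P0:I, P1:M(48) | bus: none
[5] P0: load  L1 | P0:S(30), P1:S(30) | bus: BusRd
[6] P1: store L0 := 82 | P0:I, P1:M(82) | bus: none
[7] P0: load  L0 | P0:S(82), P1:S(82) | bus: BusRd,Flush
[8] P1: load  L0 | P0:S(82), P1:S(82) | bus: none
[9] P1: load  L2 | P0:I, P1:S(90) | bus: BusRd
[10] P0: load  L2 | P0:S(90), P1:S(90) | bus: BusRd
[11] P1: load  L1 | P0:S(30), P1:S(30) | bus: none
[12] P0: store L0 := 40 | P0:M(40), P1:I | bus: BusRdX
[13] P0: load  L0 | P0:M(40), P1:I | bus: none
[14] P0: load  L0 | P0:M(40), P1:I | bus: none
[15] P0: store L2 := 85 | P0:M(85), P1:I | bus: BusRdX
[16] P0: store L1 := 70 | P0:M(70), P1:I | bus: BusRdX

bus = none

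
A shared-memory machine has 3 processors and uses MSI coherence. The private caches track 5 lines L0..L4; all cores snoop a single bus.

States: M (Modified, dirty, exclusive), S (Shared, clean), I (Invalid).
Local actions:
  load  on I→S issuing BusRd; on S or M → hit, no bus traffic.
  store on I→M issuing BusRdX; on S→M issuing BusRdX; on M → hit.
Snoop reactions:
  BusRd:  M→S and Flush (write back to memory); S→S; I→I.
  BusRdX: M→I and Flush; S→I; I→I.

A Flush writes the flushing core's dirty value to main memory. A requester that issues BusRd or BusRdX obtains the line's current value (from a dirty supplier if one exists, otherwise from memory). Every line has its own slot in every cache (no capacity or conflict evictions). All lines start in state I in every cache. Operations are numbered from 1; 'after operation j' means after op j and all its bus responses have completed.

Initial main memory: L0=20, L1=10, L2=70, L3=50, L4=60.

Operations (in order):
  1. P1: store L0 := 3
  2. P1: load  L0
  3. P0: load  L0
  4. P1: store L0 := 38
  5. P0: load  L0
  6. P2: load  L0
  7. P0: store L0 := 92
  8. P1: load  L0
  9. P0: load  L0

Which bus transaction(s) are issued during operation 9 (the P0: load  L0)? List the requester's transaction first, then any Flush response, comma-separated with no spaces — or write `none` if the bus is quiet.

bus = none

step 1: P1: store L0 := 3  ⟶  IMI  (L0)  txn=BusRdX  M[L0]=20
step 2: P1: load  L0  ⟶  IMI  (L0)  txn=∅  M[L0]=20
step 3: P0: load  L0  ⟶  SSI  (L0)  txn=BusRd+Flush  M[L0]=3
step 4: P1: store L0 := 38  ⟶  IMI  (L0)  txn=BusRdX  M[L0]=3
step 5: P0: load  L0  ⟶  SSI  (L0)  txn=BusRd+Flush  M[L0]=38
step 6: P2: load  L0  ⟶  SSS  (L0)  txn=BusRd  M[L0]=38
step 7: P0: store L0 := 92  ⟶  MII  (L0)  txn=BusRdX  M[L0]=38
step 8: P1: load  L0  ⟶  SSI  (L0)  txn=BusRd+Flush  M[L0]=92
step 9: P0: load  L0  ⟶  SSI  (L0)  txn=∅  M[L0]=92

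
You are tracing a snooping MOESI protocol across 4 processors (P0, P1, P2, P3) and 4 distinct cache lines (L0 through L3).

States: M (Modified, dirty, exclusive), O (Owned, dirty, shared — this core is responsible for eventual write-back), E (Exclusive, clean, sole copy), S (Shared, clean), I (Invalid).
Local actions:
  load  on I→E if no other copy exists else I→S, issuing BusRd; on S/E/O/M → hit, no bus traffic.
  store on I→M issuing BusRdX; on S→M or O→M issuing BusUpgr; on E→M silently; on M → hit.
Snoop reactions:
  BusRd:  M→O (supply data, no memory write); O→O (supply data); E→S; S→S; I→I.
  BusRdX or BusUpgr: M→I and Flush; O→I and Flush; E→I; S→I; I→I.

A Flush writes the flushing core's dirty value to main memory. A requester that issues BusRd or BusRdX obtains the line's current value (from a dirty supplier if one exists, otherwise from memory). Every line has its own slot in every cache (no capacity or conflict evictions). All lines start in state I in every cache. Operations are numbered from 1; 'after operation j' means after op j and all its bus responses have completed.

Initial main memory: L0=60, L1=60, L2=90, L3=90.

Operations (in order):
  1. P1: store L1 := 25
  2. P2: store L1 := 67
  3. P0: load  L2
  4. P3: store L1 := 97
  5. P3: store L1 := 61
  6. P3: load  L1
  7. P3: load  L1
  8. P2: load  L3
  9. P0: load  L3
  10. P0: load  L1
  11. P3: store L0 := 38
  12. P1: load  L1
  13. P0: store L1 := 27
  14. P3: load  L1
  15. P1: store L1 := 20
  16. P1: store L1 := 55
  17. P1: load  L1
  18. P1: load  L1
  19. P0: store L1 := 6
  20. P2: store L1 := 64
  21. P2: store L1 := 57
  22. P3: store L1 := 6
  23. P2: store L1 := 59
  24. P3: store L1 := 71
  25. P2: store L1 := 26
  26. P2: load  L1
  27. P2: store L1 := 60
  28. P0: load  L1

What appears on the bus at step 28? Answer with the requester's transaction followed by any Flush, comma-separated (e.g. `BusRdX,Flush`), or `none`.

bus = BusRd

step 1: P1: store L1 := 25  ⟶  IMII  (L1)  txn=BusRdX  M[L1]=60
step 2: P2: store L1 := 67  ⟶  IIMI  (L1)  txn=BusRdX+Flush  M[L1]=25
step 3: P0: load  L2  ⟶  EIII  (L2)  txn=BusRd  M[L2]=90
step 4: P3: store L1 := 97  ⟶  IIIM  (L1)  txn=BusRdX+Flush  M[L1]=67
step 5: P3: store L1 := 61  ⟶  IIIM  (L1)  txn=∅  M[L1]=67
step 6: P3: load  L1  ⟶  IIIM  (L1)  txn=∅  M[L1]=67
step 7: P3: load  L1  ⟶  IIIM  (L1)  txn=∅  M[L1]=67
step 8: P2: load  L3  ⟶  IIEI  (L3)  txn=BusRd  M[L3]=90
step 9: P0: load  L3  ⟶  SISI  (L3)  txn=BusRd  M[L3]=90
step 10: P0: load  L1  ⟶  SIIO  (L1)  txn=BusRd  M[L1]=67
step 11: P3: store L0 := 38  ⟶  IIIM  (L0)  txn=BusRdX  M[L0]=60
step 12: P1: load  L1  ⟶  SSIO  (L1)  txn=BusRd  M[L1]=67
step 13: P0: store L1 := 27  ⟶  MIII  (L1)  txn=BusUpgr+Flush  M[L1]=61
step 14: P3: load  L1  ⟶  OIIS  (L1)  txn=BusRd  M[L1]=61
step 15: P1: store L1 := 20  ⟶  IMII  (L1)  txn=BusRdX+Flush  M[L1]=27
step 16: P1: store L1 := 55  ⟶  IMII  (L1)  txn=∅  M[L1]=27
step 17: P1: load  L1  ⟶  IMII  (L1)  txn=∅  M[L1]=27
step 18: P1: load  L1  ⟶  IMII  (L1)  txn=∅  M[L1]=27
step 19: P0: store L1 := 6  ⟶  MIII  (L1)  txn=BusRdX+Flush  M[L1]=55
step 20: P2: store L1 := 64  ⟶  IIMI  (L1)  txn=BusRdX+Flush  M[L1]=6
step 21: P2: store L1 := 57  ⟶  IIMI  (L1)  txn=∅  M[L1]=6
step 22: P3: store L1 := 6  ⟶  IIIM  (L1)  txn=BusRdX+Flush  M[L1]=57
step 23: P2: store L1 := 59  ⟶  IIMI  (L1)  txn=BusRdX+Flush  M[L1]=6
step 24: P3: store L1 := 71  ⟶  IIIM  (L1)  txn=BusRdX+Flush  M[L1]=59
step 25: P2: store L1 := 26  ⟶  IIMI  (L1)  txn=BusRdX+Flush  M[L1]=71
step 26: P2: load  L1  ⟶  IIMI  (L1)  txn=∅  M[L1]=71
step 27: P2: store L1 := 60  ⟶  IIMI  (L1)  txn=∅  M[L1]=71
step 28: P0: load  L1  ⟶  SIOI  (L1)  txn=BusRd  M[L1]=71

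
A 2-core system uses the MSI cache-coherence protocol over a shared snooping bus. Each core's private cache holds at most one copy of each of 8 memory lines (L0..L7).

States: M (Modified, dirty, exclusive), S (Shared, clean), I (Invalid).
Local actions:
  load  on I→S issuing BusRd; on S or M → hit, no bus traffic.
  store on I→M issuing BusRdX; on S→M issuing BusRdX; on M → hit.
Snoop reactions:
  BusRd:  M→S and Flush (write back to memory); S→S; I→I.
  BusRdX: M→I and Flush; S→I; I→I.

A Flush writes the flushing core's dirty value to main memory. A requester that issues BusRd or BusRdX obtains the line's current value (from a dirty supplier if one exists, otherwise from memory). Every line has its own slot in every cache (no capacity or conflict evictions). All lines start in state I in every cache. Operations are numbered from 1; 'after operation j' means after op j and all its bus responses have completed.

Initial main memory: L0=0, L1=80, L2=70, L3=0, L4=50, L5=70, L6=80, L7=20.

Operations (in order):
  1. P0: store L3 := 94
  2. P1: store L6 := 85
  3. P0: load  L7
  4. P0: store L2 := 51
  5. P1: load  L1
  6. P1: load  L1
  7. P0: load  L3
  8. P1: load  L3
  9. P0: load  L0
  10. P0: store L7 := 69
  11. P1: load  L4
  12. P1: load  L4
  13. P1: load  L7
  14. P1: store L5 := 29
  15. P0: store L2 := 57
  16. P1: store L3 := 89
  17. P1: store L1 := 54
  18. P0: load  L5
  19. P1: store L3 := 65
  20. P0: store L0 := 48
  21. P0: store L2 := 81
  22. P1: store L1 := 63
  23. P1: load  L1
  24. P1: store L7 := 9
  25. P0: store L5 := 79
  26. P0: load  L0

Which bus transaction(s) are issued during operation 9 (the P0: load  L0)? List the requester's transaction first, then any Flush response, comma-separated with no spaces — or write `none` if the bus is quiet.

bus = BusRd

1. P0: store L3 := 94  bus=[BusRdX]  L3: P0=M P1=I  mem[L3]=0
2. P1: store L6 := 85  bus=[BusRdX]  L6: P0=I P1=M  mem[L6]=80
3. P0: load  L7  bus=[BusRd]  L7: P0=S P1=I  mem[L7]=20
4. P0: store L2 := 51  bus=[BusRdX]  L2: P0=M P1=I  mem[L2]=70
5. P1: load  L1  bus=[BusRd]  L1: P0=I P1=S  mem[L1]=80
6. P1: load  L1  bus=[-]  L1: P0=I P1=S  mem[L1]=80
7. P0: load  L3  bus=[-]  L3: P0=M P1=I  mem[L3]=0
8. P1: load  L3  bus=[BusRd,Flush]  L3: P0=S P1=S  mem[L3]=94
9. P0: load  L0  bus=[BusRd]  L0: P0=S P1=I  mem[L0]=0
10. P0: store L7 := 69  bus=[BusRdX]  L7: P0=M P1=I  mem[L7]=20
11. P1: load  L4  bus=[BusRd]  L4: P0=I P1=S  mem[L4]=50
12. P1: load  L4  bus=[-]  L4: P0=I P1=S  mem[L4]=50
13. P1: load  L7  bus=[BusRd,Flush]  L7: P0=S P1=S  mem[L7]=69
14. P1: store L5 := 29  bus=[BusRdX]  L5: P0=I P1=M  mem[L5]=70
15. P0: store L2 := 57  bus=[-]  L2: P0=M P1=I  mem[L2]=70
16. P1: store L3 := 89  bus=[BusRdX]  L3: P0=I P1=M  mem[L3]=94
17. P1: store L1 := 54  bus=[BusRdX]  L1: P0=I P1=M  mem[L1]=80
18. P0: load  L5  bus=[BusRd,Flush]  L5: P0=S P1=S  mem[L5]=29
19. P1: store L3 := 65  bus=[-]  L3: P0=I P1=M  mem[L3]=94
20. P0: store L0 := 48  bus=[BusRdX]  L0: P0=M P1=I  mem[L0]=0
21. P0: store L2 := 81  bus=[-]  L2: P0=M P1=I  mem[L2]=70
22. P1: store L1 := 63  bus=[-]  L1: P0=I P1=M  mem[L1]=80
23. P1: load  L1  bus=[-]  L1: P0=I P1=M  mem[L1]=80
24. P1: store L7 := 9  bus=[BusRdX]  L7: P0=I P1=M  mem[L7]=69
25. P0: store L5 := 79  bus=[BusRdX]  L5: P0=M P1=I  mem[L5]=29
26. P0: load  L0  bus=[-]  L0: P0=M P1=I  mem[L0]=0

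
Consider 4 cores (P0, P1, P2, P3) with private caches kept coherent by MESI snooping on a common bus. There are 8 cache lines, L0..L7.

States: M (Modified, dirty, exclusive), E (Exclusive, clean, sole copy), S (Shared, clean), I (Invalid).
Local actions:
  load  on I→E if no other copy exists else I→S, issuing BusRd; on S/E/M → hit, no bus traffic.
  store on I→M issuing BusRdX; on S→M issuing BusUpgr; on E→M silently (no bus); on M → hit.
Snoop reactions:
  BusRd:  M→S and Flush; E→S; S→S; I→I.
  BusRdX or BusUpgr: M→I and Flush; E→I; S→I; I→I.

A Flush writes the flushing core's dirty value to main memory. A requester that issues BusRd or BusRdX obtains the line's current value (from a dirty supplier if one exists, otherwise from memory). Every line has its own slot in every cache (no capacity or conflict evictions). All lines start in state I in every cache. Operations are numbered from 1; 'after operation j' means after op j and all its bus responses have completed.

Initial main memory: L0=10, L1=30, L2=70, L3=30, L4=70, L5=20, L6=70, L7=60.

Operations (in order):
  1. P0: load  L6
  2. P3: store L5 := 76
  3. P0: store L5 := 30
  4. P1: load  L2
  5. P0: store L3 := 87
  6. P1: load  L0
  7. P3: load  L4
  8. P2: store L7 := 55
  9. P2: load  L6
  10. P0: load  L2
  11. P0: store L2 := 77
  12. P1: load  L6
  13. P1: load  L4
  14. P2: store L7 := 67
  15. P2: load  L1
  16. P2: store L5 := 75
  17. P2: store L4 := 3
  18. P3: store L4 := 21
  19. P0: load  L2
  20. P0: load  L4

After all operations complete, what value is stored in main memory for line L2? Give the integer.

memory[L2] = 70

step 1: P0: load  L6  ⟶  EIII  (L6)  txn=BusRd  M[L6]=70
step 2: P3: store L5 := 76  ⟶  IIIM  (L5)  txn=BusRdX  M[L5]=20
step 3: P0: store L5 := 30  ⟶  MIII  (L5)  txn=BusRdX+Flush  M[L5]=76
step 4: P1: load  L2  ⟶  IEII  (L2)  txn=BusRd  M[L2]=70
step 5: P0: store L3 := 87  ⟶  MIII  (L3)  txn=BusRdX  M[L3]=30
step 6: P1: load  L0  ⟶  IEII  (L0)  txn=BusRd  M[L0]=10
step 7: P3: load  L4  ⟶  IIIE  (L4)  txn=BusRd  M[L4]=70
step 8: P2: store L7 := 55  ⟶  IIMI  (L7)  txn=BusRdX  M[L7]=60
step 9: P2: load  L6  ⟶  SISI  (L6)  txn=BusRd  M[L6]=70
step 10: P0: load  L2  ⟶  SSII  (L2)  txn=BusRd  M[L2]=70
step 11: P0: store L2 := 77  ⟶  MIII  (L2)  txn=BusUpgr  M[L2]=70
step 12: P1: load  L6  ⟶  SSSI  (L6)  txn=BusRd  M[L6]=70
step 13: P1: load  L4  ⟶  ISIS  (L4)  txn=BusRd  M[L4]=70
step 14: P2: store L7 := 67  ⟶  IIMI  (L7)  txn=∅  M[L7]=60
step 15: P2: load  L1  ⟶  IIEI  (L1)  txn=BusRd  M[L1]=30
step 16: P2: store L5 := 75  ⟶  IIMI  (L5)  txn=BusRdX+Flush  M[L5]=30
step 17: P2: store L4 := 3  ⟶  IIMI  (L4)  txn=BusRdX  M[L4]=70
step 18: P3: store L4 := 21  ⟶  IIIM  (L4)  txn=BusRdX+Flush  M[L4]=3
step 19: P0: load  L2  ⟶  MIII  (L2)  txn=∅  M[L2]=70
step 20: P0: load  L4  ⟶  SIIS  (L4)  txn=BusRd+Flush  M[L4]=21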